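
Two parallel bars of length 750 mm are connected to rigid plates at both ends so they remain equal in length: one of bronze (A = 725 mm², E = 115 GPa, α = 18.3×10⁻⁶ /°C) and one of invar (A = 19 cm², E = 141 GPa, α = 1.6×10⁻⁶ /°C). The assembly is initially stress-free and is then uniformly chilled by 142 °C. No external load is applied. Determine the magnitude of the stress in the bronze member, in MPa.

σ ≈ 208 MPa (tensile)

Equilibrium of a rigid end plate with no external load gives equal and opposite internal forces ±P in the two members. Since α_{bronze} > α_{invar}, cooling drives the bronze into tension and the invar into compression.
Setting the final lengths equal and cancelling L: (α₁ − α₂)ΔT = P/(A₁E₁) + P/(A₂E₂).
|α₁ − α₂|·ΔT = 16.7×10⁻⁶ × 142 = 0.002371.
1/(A₁E₁) + 1/(A₂E₂) = 1/(725×115×10³) + 1/(1900×141×10³) = 1.573×10⁻⁸ N⁻¹.
So P = 0.002371 / 1.573×10⁻⁸ = 150.8 kN.
σ_{bronze} = P/A₁ = 150800/725 = 208 MPa, tensile.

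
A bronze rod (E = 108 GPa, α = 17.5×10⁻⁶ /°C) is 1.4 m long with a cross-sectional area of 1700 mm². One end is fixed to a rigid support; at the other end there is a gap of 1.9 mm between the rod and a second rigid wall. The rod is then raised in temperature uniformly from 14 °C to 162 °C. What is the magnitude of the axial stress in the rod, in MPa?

σ ≈ 133 MPa (compressive)

If the wall were absent the rod would grow by αΔT L = 17.5×10⁻⁶ × 148 × 1400 = 3.626 mm.
After closing the 1.9 mm clearance, 3.626 − 1.9 = 1.726 mm of expansion remains to be suppressed by the wall.
That suppressed elongation corresponds to σ = E·Δ/L = 108×10³ × 1.726/1400 = 133.1 MPa.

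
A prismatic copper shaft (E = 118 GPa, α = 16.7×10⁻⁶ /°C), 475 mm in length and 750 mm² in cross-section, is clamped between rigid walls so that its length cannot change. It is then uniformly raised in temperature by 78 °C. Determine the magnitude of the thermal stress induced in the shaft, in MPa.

Because both ends are immovable the net strain is zero, and the suppressed thermal strain is αΔT = 16.7×10⁻⁶ × 78 = 1302.6×10⁻⁶.
σ = EαΔT = 118×10³ × 16.7×10⁻⁶ × 78 = 153.7 MPa (compressive; the shaft is trying to expand).

σ ≈ 154 MPa (compressive)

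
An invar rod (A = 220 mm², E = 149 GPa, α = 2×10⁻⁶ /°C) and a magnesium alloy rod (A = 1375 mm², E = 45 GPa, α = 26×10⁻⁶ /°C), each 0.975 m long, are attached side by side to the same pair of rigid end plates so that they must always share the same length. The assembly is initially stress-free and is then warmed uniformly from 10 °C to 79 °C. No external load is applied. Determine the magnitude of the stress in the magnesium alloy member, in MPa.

σ ≈ 25.8 MPa (compressive)

Both members must finish at the same length. With the larger α, the magnesium alloy tends to over-expand; the plates restrain it, putting the magnesium alloy in compression and the invar in tension. With no external load the two internal forces are equal and opposite, magnitude P.
Equating the net (thermal + elastic) strains gives |α₁ − α₂|·ΔT = P·[1/(A₁E₁) + 1/(A₂E₂)].
|α₁ − α₂|·ΔT = 24×10⁻⁶ × 69 = 0.001656.
1/(A₁E₁) + 1/(A₂E₂) = 1/(220×149×10³) + 1/(1375×45×10³) = 4.667×10⁻⁸ N⁻¹.
P = 0.001656 / 4.667×10⁻⁸ = 35480 N = 35.48 kN.
σ_{magnesium alloy} = P/A₂ = 35480/1375 = 25.81 MPa, compressive.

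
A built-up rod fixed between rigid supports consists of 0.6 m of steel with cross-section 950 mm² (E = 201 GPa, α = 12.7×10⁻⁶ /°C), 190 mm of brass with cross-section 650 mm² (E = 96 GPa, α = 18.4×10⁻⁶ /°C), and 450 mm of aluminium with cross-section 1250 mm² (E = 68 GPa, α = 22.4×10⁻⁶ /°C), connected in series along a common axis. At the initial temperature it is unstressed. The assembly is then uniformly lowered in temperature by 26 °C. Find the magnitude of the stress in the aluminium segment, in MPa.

Free thermal contraction of the whole bar: Σ αᵢΔT Lᵢ = 12.7×10⁻⁶×26×600 + 18.4×10⁻⁶×26×190 + 22.4×10⁻⁶×26×450 = 0.5511 mm.
Since the ends are fixed, an axial force P builds up, equal in every segment, with P · Σ Lᵢ/(AᵢEᵢ) = δ_free.
The series flexibility is Σ Lᵢ/(AᵢEᵢ) = 600/(950×201×10³) + 190/(650×96×10³) + 450/(1250×68×10³) = 1.148×10⁻⁵ mm/N.
Hence P = δ_free / Σ(L/AE) = 0.5511/1.148×10⁻⁵ = 48 kN (tensile).
σ_{aluminium} = P / A = 48000 / 1250 = 38.4 MPa.

σ ≈ 38.4 MPa (tensile)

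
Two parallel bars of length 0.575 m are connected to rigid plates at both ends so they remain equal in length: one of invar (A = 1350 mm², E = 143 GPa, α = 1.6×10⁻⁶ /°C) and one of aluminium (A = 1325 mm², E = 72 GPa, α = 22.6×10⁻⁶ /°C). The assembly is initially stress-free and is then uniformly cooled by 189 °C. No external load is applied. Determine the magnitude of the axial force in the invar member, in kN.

Both members must finish at the same length. With the larger α, the aluminium tends to over-contract; the plates restrain it, putting the aluminium in tension and the invar in compression. With no external load the two internal forces are equal and opposite, magnitude P.
Equating the net (thermal + elastic) strains gives |α₁ − α₂|·ΔT = P·[1/(A₁E₁) + 1/(A₂E₂)].
|α₁ − α₂|·ΔT = 21×10⁻⁶ × 189 = 0.003969.
1/(A₁E₁) + 1/(A₂E₂) = 1/(1350×143×10³) + 1/(1325×72×10³) = 1.566×10⁻⁸ N⁻¹.
So P = 0.003969 / 1.566×10⁻⁸ = 253.4 kN.

P ≈ 253 kN (compressive in the invar)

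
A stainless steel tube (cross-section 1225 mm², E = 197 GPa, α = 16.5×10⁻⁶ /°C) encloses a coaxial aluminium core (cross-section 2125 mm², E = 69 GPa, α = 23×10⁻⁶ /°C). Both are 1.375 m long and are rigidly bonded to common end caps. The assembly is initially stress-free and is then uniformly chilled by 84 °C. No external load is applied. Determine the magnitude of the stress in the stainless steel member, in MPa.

σ ≈ 40.7 MPa (compressive)

Both members must finish at the same length. With the larger α, the aluminium tends to over-contract; the plates restrain it, putting the aluminium in tension and the stainless steel in compression. With no external load the two internal forces are equal and opposite, magnitude P.
Compatibility of the two members (thermal + elastic change equal): (α₁ − α₂)ΔT = P·[1/(A₁E₁) + 1/(A₂E₂)].
|α₁ − α₂|·ΔT = 6.5×10⁻⁶ × 84 = 0.000546.
1/(A₁E₁) + 1/(A₂E₂) = 1/(1225×197×10³) + 1/(2125×69×10³) = 1.096×10⁻⁸ N⁻¹.
P = 0.000546 / 1.096×10⁻⁸ = 49800 N = 49.8 kN.
σ_{stainless steel} = P/A₁ = 49800/1225 = 40.65 MPa, compressive.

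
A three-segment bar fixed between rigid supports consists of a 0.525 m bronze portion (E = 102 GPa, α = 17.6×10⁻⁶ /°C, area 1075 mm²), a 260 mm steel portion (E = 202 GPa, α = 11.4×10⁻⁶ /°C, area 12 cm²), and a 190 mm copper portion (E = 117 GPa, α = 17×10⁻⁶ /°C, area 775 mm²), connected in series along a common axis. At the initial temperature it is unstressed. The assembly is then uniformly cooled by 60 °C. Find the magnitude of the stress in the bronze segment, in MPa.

Free thermal contraction of the whole bar: Σ αᵢΔT Lᵢ = 17.6×10⁻⁶×60×525 + 11.4×10⁻⁶×60×260 + 17×10⁻⁶×60×190 = 0.926 mm.
Since the ends are fixed, an axial force P builds up, equal in every segment, with P · Σ Lᵢ/(AᵢEᵢ) = δ_free.
The series flexibility is Σ Lᵢ/(AᵢEᵢ) = 525/(1075×102×10³) + 260/(1200×202×10³) + 190/(775×117×10³) = 7.956×10⁻⁶ mm/N.
So P = 0.926 / 7.956×10⁻⁶ = 116.4 kN, tensile.
σ_{bronze} = P / A = 116400 / 1075 = 108.3 MPa.

σ ≈ 108 MPa (tensile)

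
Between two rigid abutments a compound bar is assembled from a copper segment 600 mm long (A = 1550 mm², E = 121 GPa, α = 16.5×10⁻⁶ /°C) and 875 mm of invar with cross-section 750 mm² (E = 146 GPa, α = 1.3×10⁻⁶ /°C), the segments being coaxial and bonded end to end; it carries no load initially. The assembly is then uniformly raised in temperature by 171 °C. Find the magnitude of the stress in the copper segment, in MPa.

Free thermal expansion of the whole bar: Σ αᵢΔT Lᵢ = 16.5×10⁻⁶×171×600 + 1.3×10⁻⁶×171×875 = 1.887 mm.
Since the ends are fixed, an axial force P builds up, equal in every segment, with P · Σ Lᵢ/(AᵢEᵢ) = δ_free.
Σ Lᵢ/(AᵢEᵢ) = 600/(1550×121×10³) + 875/(750×146×10³) = 1.119×10⁻⁵ mm/N.
Hence P = δ_free / Σ(L/AE) = 1.887/1.119×10⁻⁵ = 168.7 kN (compressive).
σ_{copper} = P / A = 168700 / 1550 = 108.8 MPa.

σ ≈ 109 MPa (compressive)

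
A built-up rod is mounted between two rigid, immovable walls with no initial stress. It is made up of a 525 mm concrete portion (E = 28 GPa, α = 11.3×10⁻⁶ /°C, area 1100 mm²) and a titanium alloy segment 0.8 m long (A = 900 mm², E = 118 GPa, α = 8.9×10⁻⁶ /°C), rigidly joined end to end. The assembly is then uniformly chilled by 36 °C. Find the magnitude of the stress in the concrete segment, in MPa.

σ ≈ 17.4 MPa (tensile)

If the supports were absent, the total length change would be Σ αᵢΔT Lᵢ = 11.3×10⁻⁶×36×525 + 8.9×10⁻⁶×36×800 = 0.4699 mm.
The rigid supports impose zero overall length change; the single axial force P common to all segments must satisfy P Σ Lᵢ/(AᵢEᵢ) = δ_free.
Σ Lᵢ/(AᵢEᵢ) = 525/(1100×28×10³) + 800/(900×118×10³) = 2.458×10⁻⁵ mm/N.
So P = 0.4699 / 2.458×10⁻⁵ = 19.12 kN, tensile.
σ_{concrete} = P / A = 19120 / 1100 = 17.38 MPa.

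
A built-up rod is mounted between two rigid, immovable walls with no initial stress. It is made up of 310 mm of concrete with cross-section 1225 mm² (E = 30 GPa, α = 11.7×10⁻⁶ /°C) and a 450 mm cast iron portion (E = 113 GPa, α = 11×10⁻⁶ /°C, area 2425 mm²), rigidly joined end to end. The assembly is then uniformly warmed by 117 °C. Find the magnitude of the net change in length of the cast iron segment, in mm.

|ΔL| ≈ 0.416 mm

If the supports were absent, the total length change would be Σ αᵢΔT Lᵢ = 11.7×10⁻⁶×117×310 + 11×10⁻⁶×117×450 = 1.004 mm.
Since the ends are fixed, an axial force P builds up, equal in every segment, with P · Σ Lᵢ/(AᵢEᵢ) = δ_free.
Σ Lᵢ/(AᵢEᵢ) = 310/(1225×30×10³) + 450/(2425×113×10³) = 1.008×10⁻⁵ mm/N.
So P = 1.004 / 1.008×10⁻⁵ = 99.58 kN, compressive.
For the cast iron segment, free thermal change = 11×10⁻⁶×117×450 = 0.5791 mm and elastic change from P = 99580×450/(2425×113×10³) = 0.1635 mm; these oppose, so the net change is 0.416 mm (segment lengthens).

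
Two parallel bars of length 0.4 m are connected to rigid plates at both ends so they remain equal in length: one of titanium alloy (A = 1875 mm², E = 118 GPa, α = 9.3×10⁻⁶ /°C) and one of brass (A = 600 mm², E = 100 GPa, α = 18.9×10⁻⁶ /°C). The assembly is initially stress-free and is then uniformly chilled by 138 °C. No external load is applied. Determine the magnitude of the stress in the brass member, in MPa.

σ ≈ 104 MPa (tensile)

The brass has the larger α, so on cooling it would change length more than the titanium alloy if both were free. The rigid plates force a common final length, so the brass is put into tension and the titanium alloy into compression, with equal and opposite forces P (no external load).
Compatibility of the two members (thermal + elastic change equal): (α₁ − α₂)ΔT = P·[1/(A₁E₁) + 1/(A₂E₂)].
|α₁ − α₂|·ΔT = 9.6×10⁻⁶ × 138 = 0.001325.
1/(A₁E₁) + 1/(A₂E₂) = 1/(1875×118×10³) + 1/(600×100×10³) = 2.119×10⁻⁸ N⁻¹.
So P = 0.001325 / 2.119×10⁻⁸ = 62.53 kN.
σ_{brass} = P/A₂ = 62530/600 = 104.2 MPa, tensile.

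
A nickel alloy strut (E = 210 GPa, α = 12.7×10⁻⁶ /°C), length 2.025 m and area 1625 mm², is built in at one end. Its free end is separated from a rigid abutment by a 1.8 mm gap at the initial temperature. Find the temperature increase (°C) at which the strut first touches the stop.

Contact occurs when the free expansion equals the gap: αΔT L = 1.8 mm.
ΔT = 1.8 / (12.7×10⁻⁶ × 2025) = 69.99 °C.

ΔT ≈ 70 °C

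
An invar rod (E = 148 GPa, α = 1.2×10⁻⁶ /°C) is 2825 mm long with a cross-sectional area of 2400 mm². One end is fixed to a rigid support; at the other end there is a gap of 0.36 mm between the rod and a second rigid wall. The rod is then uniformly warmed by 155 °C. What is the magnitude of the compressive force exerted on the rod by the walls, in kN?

P ≈ 20.8 kN

If the wall were absent the rod would grow by αΔT L = 1.2×10⁻⁶ × 155 × 2825 = 0.5254 mm.
The gap closes (δ_free > 0.36 mm) and the wall then resists a further 0.5254 − 0.36 = 0.1654 mm of expansion.
That suppressed elongation corresponds to σ = E·Δ/L = 148×10³ × 0.1654/2825 = 8.668 MPa.
P = σA = 8.668 × 2400 = 20.8 kN.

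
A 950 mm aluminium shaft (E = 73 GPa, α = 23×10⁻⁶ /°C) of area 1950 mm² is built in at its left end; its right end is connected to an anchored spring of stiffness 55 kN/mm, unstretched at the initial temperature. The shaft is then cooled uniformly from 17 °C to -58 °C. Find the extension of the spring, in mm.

δ ≈ 1.2 mm

Free thermal contraction: δ_free = αΔT L = 23×10⁻⁶ × 75 × 950 = 1.639 mm.
With a force P in the spring, the elastic change of the shaft is PL/(AE) and that of the spring is P/k; compatibility requires their sum to equal δ_free.
P [ L/(AE) + 1/k ] = δ_free → P [ 950/(1950×73×10³) + 1/(55×10³) ] = 1.639.
P = 1.639 / 2.486×10⁻⁵ = 65930 N.
Spring extension = P/k = 65930/(55×10³) = 1.199 mm.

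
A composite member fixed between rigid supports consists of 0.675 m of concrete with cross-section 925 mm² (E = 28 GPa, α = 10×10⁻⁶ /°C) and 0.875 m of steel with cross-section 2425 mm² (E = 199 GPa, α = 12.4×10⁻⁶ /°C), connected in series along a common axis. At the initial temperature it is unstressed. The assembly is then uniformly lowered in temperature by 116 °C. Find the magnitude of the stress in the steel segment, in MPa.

σ ≈ 30.2 MPa (tensile)

Free thermal contraction of the whole bar: Σ αᵢΔT Lᵢ = 10×10⁻⁶×116×675 + 12.4×10⁻⁶×116×875 = 2.042 mm.
The rigid supports impose zero overall length change; the single axial force P common to all segments must satisfy P Σ Lᵢ/(AᵢEᵢ) = δ_free.
Σ Lᵢ/(AᵢEᵢ) = 675/(925×28×10³) + 875/(2425×199×10³) = 2.787×10⁻⁵ mm/N.
P = 2.042 / 2.787×10⁻⁵ = 73240 N = 73.24 kN, tensile.
σ_{steel} = P / A = 73240 / 2425 = 30.2 MPa.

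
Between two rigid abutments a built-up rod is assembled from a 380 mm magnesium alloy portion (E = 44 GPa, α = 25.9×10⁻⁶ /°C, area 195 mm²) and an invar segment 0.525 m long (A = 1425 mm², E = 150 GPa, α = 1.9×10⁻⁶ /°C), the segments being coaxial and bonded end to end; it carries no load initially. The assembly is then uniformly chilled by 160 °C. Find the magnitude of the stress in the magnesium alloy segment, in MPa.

With the walls removed the bar would change length by δ_free = Σ αᵢΔT Lᵢ = 25.9×10⁻⁶×160×380 + 1.9×10⁻⁶×160×525 = 1.734 mm.
The walls prevent any net length change, so an axial force P (same in every segment) develops. Compatibility: P · Σ Lᵢ/(AᵢEᵢ) = δ_free.
The series flexibility is Σ Lᵢ/(AᵢEᵢ) = 380/(195×44×10³) + 525/(1425×150×10³) = 4.675×10⁻⁵ mm/N.
Hence P = δ_free / Σ(L/AE) = 1.734/4.675×10⁻⁵ = 37.1 kN (tensile).
σ_{magnesium alloy} = P / A = 37100 / 195 = 190.3 MPa.

σ ≈ 190 MPa (tensile)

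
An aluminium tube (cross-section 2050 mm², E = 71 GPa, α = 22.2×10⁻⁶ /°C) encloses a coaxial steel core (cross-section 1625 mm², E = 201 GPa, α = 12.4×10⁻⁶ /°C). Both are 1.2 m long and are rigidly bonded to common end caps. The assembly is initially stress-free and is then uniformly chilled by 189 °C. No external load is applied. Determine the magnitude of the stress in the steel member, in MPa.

The aluminium has the larger α, so on cooling it would change length more than the steel if both were free. The rigid plates force a common final length, so the aluminium is put into tension and the steel into compression, with equal and opposite forces P (no external load).
Setting the final lengths equal and cancelling L: (α₁ − α₂)ΔT = P/(A₁E₁) + P/(A₂E₂).
|α₁ − α₂|·ΔT = 9.8×10⁻⁶ × 189 = 0.001852.
1/(A₁E₁) + 1/(A₂E₂) = 1/(2050×71×10³) + 1/(1625×201×10³) = 9.932×10⁻⁹ N⁻¹.
So P = 0.001852 / 9.932×10⁻⁹ = 186.5 kN.
σ_{steel} = P/A₂ = 186500/1625 = 114.8 MPa, compressive.

σ ≈ 115 MPa (compressive)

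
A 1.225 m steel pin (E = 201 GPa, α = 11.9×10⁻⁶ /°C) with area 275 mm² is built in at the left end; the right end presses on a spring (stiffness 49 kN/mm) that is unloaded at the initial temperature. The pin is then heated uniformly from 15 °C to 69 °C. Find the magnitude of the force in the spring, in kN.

P ≈ 18.5 kN

The unrestrained thermal change is αΔT L = 11.9×10⁻⁶ × 54 × 1225 = 0.7872 mm.
Let P be the compressive force at the spring. The pin shortens elastically by PL/(AE) and the spring compresses by P/k; together these equal δ_free.
So P = δ_free / [L/(AE) + 1/k] = 0.7872 / [ 1225/(275×201×10³) + 1/(49×10³) ].
P = 0.7872 / 4.257×10⁻⁵ = 18490 N.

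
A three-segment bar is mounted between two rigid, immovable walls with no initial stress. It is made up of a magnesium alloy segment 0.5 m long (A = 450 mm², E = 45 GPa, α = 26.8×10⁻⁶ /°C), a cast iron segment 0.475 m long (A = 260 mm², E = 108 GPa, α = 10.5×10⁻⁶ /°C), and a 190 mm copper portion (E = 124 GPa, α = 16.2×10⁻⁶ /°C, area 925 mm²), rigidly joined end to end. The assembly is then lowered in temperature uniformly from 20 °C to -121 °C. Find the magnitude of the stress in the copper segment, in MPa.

σ ≈ 75.6 MPa (tensile)

If the supports were absent, the total length change would be Σ αᵢΔT Lᵢ = 26.8×10⁻⁶×141×500 + 10.5×10⁻⁶×141×475 + 16.2×10⁻⁶×141×190 = 3.027 mm.
Since the ends are fixed, an axial force P builds up, equal in every segment, with P · Σ Lᵢ/(AᵢEᵢ) = δ_free.
Σ Lᵢ/(AᵢEᵢ) = 500/(450×45×10³) + 475/(260×108×10³) + 190/(925×124×10³) = 4.326×10⁻⁵ mm/N.
Hence P = δ_free / Σ(L/AE) = 3.027/4.326×10⁻⁵ = 69.96 kN (tensile).
σ_{copper} = P / A = 69960 / 925 = 75.63 MPa.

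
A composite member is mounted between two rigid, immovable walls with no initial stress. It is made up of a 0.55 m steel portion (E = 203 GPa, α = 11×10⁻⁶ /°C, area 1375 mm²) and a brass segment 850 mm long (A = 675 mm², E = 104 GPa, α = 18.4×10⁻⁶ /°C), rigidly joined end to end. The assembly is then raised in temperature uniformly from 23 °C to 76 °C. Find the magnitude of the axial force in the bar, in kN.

If the supports were absent, the total length change would be Σ αᵢΔT Lᵢ = 11×10⁻⁶×53×550 + 18.4×10⁻⁶×53×850 = 1.15 mm.
Since the ends are fixed, an axial force P builds up, equal in every segment, with P · Σ Lᵢ/(AᵢEᵢ) = δ_free.
Σ Lᵢ/(AᵢEᵢ) = 550/(1375×203×10³) + 850/(675×104×10³) = 1.408×10⁻⁵ mm/N.
So P = 1.15 / 1.408×10⁻⁵ = 81.65 kN, compressive.

P ≈ 81.7 kN (compressive)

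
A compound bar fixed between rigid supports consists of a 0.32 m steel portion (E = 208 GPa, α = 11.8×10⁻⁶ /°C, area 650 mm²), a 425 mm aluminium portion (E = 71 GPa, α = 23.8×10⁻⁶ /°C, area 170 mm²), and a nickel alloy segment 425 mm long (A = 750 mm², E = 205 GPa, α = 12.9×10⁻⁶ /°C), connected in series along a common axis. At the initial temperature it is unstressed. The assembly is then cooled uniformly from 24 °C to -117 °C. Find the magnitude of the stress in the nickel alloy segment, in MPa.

σ ≈ 90.3 MPa (tensile)

With the walls removed the bar would change length by δ_free = Σ αᵢΔT Lᵢ = 11.8×10⁻⁶×141×320 + 23.8×10⁻⁶×141×425 + 12.9×10⁻⁶×141×425 = 2.732 mm.
Since the ends are fixed, an axial force P builds up, equal in every segment, with P · Σ Lᵢ/(AᵢEᵢ) = δ_free.
The series flexibility is Σ Lᵢ/(AᵢEᵢ) = 320/(650×208×10³) + 425/(170×71×10³) + 425/(750×205×10³) = 4.034×10⁻⁵ mm/N.
So P = 2.732 / 4.034×10⁻⁵ = 67.71 kN, tensile.
σ_{nickel alloy} = P / A = 67710 / 750 = 90.28 MPa.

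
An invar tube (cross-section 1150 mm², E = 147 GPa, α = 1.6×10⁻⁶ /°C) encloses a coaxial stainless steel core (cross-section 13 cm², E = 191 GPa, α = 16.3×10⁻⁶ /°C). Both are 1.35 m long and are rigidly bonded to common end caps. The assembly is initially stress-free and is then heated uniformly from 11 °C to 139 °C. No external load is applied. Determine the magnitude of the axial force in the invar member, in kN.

The stainless steel has the larger α, so on heating it would change length more than the invar if both were free. The rigid plates force a common final length, so the stainless steel is put into compression and the invar into tension, with equal and opposite forces P (no external load).
Setting the final lengths equal and cancelling L: (α₁ − α₂)ΔT = P/(A₁E₁) + P/(A₂E₂).
|α₁ − α₂|·ΔT = 14.7×10⁻⁶ × 128 = 0.001882.
1/(A₁E₁) + 1/(A₂E₂) = 1/(1150×147×10³) + 1/(1300×191×10³) = 9.943×10⁻⁹ N⁻¹.
So P = 0.001882 / 9.943×10⁻⁹ = 189.2 kN.

P ≈ 189 kN (tensile in the invar)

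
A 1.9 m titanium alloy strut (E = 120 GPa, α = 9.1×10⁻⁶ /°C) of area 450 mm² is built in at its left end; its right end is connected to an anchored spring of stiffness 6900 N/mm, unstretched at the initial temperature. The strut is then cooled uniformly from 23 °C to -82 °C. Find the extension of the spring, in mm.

δ ≈ 1.46 mm

The unrestrained thermal change is αΔT L = 9.1×10⁻⁶ × 105 × 1900 = 1.815 mm.
Let P be the tensile force in the spring. The strut extends elastically by PL/(AE) and the spring stretches by P/k; together these equal δ_free.
So P = δ_free / [L/(AE) + 1/k] = 1.815 / [ 1900/(450×120×10³) + 1/(6900) ].
P = 1.815 / 0.0001801 = 10080 N.
Spring extension = P/k = 10080/(6900) = 1.461 mm.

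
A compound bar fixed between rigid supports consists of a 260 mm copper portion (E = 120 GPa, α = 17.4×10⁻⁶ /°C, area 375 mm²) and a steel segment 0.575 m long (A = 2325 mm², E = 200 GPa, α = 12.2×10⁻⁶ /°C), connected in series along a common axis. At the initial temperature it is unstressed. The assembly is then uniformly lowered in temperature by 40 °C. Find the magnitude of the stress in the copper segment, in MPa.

σ ≈ 175 MPa (tensile)

With the walls removed the bar would change length by δ_free = Σ αᵢΔT Lᵢ = 17.4×10⁻⁶×40×260 + 12.2×10⁻⁶×40×575 = 0.4616 mm.
Since the ends are fixed, an axial force P builds up, equal in every segment, with P · Σ Lᵢ/(AᵢEᵢ) = δ_free.
The series flexibility is Σ Lᵢ/(AᵢEᵢ) = 260/(375×120×10³) + 575/(2325×200×10³) = 7.014×10⁻⁶ mm/N.
P = 0.4616 / 7.014×10⁻⁶ = 65800 N = 65.8 kN, tensile.
σ_{copper} = P / A = 65800 / 375 = 175.5 MPa.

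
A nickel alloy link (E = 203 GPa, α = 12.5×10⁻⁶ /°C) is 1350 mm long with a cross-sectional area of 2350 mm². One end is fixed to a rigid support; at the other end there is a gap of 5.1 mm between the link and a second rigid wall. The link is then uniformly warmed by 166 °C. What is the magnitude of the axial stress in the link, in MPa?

σ ≈ 0 MPa

Unrestrained expansion: δ_free = αΔT L = 12.5×10⁻⁶ × 166 × 1350 = 2.801 mm.
This is smaller than the 5.1 mm clearance, so the link expands freely without reaching the stop — the stress is zero.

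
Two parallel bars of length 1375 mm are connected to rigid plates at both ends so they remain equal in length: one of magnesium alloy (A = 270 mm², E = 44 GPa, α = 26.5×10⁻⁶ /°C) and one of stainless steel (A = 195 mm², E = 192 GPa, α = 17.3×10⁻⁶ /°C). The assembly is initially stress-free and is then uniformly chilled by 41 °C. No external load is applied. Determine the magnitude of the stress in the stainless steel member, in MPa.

σ ≈ 17.4 MPa (compressive)

Equilibrium of a rigid end plate with no external load gives equal and opposite internal forces ±P in the two members. Since α_{magnesium alloy} > α_{stainless steel}, cooling drives the magnesium alloy into tension and the stainless steel into compression.
Compatibility of the two members (thermal + elastic change equal): (α₁ − α₂)ΔT = P·[1/(A₁E₁) + 1/(A₂E₂)].
|α₁ − α₂|·ΔT = 9.2×10⁻⁶ × 41 = 0.0003772.
1/(A₁E₁) + 1/(A₂E₂) = 1/(270×44×10³) + 1/(195×192×10³) = 1.109×10⁻⁷ N⁻¹.
So P = 0.0003772 / 1.109×10⁻⁷ = 3.402 kN.
σ_{stainless steel} = P/A₂ = 3402/195 = 17.44 MPa, compressive.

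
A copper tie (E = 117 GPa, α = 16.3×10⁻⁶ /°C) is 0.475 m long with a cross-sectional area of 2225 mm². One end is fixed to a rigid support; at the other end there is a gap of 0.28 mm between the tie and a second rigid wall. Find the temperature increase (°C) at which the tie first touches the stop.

ΔT ≈ 36.2 °C

The gap closes when αΔT L = 0.28 mm, since the tie is still unstressed at that instant.
ΔT = 0.28 / (16.3×10⁻⁶ × 475) = 36.16 °C.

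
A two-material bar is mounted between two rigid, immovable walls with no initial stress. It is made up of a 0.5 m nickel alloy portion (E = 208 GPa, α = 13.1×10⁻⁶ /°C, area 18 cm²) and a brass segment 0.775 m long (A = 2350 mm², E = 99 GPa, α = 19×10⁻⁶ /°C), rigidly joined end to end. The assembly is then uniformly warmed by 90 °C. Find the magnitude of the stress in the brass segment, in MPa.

Free thermal expansion of the whole bar: Σ αᵢΔT Lᵢ = 13.1×10⁻⁶×90×500 + 19×10⁻⁶×90×775 = 1.915 mm.
The rigid supports impose zero overall length change; the single axial force P common to all segments must satisfy P Σ Lᵢ/(AᵢEᵢ) = δ_free.
The series flexibility is Σ Lᵢ/(AᵢEᵢ) = 500/(1800×208×10³) + 775/(2350×99×10³) = 4.667×10⁻⁶ mm/N.
So P = 1.915 / 4.667×10⁻⁶ = 410.3 kN, compressive.
σ_{brass} = P / A = 410300 / 2350 = 174.6 MPa.

σ ≈ 175 MPa (compressive)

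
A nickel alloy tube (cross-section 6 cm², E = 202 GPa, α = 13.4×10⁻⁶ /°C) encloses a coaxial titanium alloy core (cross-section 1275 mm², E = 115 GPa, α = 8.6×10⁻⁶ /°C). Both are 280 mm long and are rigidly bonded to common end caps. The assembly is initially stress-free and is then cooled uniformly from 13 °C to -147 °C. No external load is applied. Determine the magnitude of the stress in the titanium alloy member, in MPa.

σ ≈ 40 MPa (compressive)

Both members must finish at the same length. With the larger α, the nickel alloy tends to over-contract; the plates restrain it, putting the nickel alloy in tension and the titanium alloy in compression. With no external load the two internal forces are equal and opposite, magnitude P.
Setting the final lengths equal and cancelling L: (α₁ − α₂)ΔT = P/(A₁E₁) + P/(A₂E₂).
|α₁ − α₂|·ΔT = 4.8×10⁻⁶ × 160 = 0.000768.
1/(A₁E₁) + 1/(A₂E₂) = 1/(600×202×10³) + 1/(1275×115×10³) = 1.507×10⁻⁸ N⁻¹.
So P = 0.000768 / 1.507×10⁻⁸ = 50.96 kN.
σ_{titanium alloy} = P/A₂ = 50960/1275 = 39.97 MPa, compressive.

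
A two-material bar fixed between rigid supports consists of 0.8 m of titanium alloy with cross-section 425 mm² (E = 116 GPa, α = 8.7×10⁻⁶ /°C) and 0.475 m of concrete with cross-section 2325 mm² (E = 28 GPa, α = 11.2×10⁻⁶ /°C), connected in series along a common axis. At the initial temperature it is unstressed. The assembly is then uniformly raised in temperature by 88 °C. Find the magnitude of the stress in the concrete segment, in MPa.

With the walls removed the bar would change length by δ_free = Σ αᵢΔT Lᵢ = 8.7×10⁻⁶×88×800 + 11.2×10⁻⁶×88×475 = 1.081 mm.
The rigid supports impose zero overall length change; the single axial force P common to all segments must satisfy P Σ Lᵢ/(AᵢEᵢ) = δ_free.
Σ Lᵢ/(AᵢEᵢ) = 800/(425×116×10³) + 475/(2325×28×10³) = 2.352×10⁻⁵ mm/N.
So P = 1.081 / 2.352×10⁻⁵ = 45.94 kN, compressive.
σ_{concrete} = P / A = 45940 / 2325 = 19.76 MPa.

σ ≈ 19.8 MPa (compressive)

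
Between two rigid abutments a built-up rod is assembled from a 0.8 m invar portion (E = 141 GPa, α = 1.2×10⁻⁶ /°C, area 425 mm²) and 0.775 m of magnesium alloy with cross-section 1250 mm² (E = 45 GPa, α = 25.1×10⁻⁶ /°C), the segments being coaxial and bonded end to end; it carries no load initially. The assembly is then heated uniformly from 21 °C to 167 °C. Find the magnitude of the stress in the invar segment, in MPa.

σ ≈ 258 MPa (compressive)

If the supports were absent, the total length change would be Σ αᵢΔT Lᵢ = 1.2×10⁻⁶×146×800 + 25.1×10⁻⁶×146×775 = 2.98 mm.
The rigid supports impose zero overall length change; the single axial force P common to all segments must satisfy P Σ Lᵢ/(AᵢEᵢ) = δ_free.
Σ Lᵢ/(AᵢEᵢ) = 800/(425×141×10³) + 775/(1250×45×10³) = 2.713×10⁻⁵ mm/N.
P = 2.98 / 2.713×10⁻⁵ = 109900 N = 109.9 kN, compressive.
σ_{invar} = P / A = 109900 / 425 = 258.5 MPa.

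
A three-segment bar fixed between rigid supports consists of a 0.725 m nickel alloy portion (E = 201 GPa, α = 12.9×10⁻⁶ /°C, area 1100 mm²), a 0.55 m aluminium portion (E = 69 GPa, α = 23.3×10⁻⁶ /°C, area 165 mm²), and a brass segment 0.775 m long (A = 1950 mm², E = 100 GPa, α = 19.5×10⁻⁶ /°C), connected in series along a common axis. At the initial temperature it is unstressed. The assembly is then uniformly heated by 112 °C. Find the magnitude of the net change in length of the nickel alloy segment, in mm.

Free thermal expansion of the whole bar: Σ αᵢΔT Lᵢ = 12.9×10⁻⁶×112×725 + 23.3×10⁻⁶×112×550 + 19.5×10⁻⁶×112×775 = 4.175 mm.
The rigid supports impose zero overall length change; the single axial force P common to all segments must satisfy P Σ Lᵢ/(AᵢEᵢ) = δ_free.
The series flexibility is Σ Lᵢ/(AᵢEᵢ) = 725/(1100×201×10³) + 550/(165×69×10³) + 775/(1950×100×10³) = 5.556×10⁻⁵ mm/N.
Hence P = δ_free / Σ(L/AE) = 4.175/5.556×10⁻⁵ = 75.15 kN (compressive).
For the nickel alloy segment, free thermal change = 12.9×10⁻⁶×112×725 = 1.047 mm and elastic change from P = 75150×725/(1100×201×10³) = 0.2464 mm; these oppose, so the net change is 0.801 mm (segment lengthens).

|ΔL| ≈ 0.801 mm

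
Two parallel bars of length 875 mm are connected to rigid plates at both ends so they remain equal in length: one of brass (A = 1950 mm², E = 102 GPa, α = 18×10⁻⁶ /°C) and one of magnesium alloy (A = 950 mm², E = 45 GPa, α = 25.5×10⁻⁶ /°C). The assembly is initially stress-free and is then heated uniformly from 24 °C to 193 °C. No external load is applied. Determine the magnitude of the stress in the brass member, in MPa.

Both members must finish at the same length. With the larger α, the magnesium alloy tends to over-expand; the plates restrain it, putting the magnesium alloy in compression and the brass in tension. With no external load the two internal forces are equal and opposite, magnitude P.
Setting the final lengths equal and cancelling L: (α₁ − α₂)ΔT = P/(A₁E₁) + P/(A₂E₂).
|α₁ − α₂|·ΔT = 7.5×10⁻⁶ × 169 = 0.001267.
1/(A₁E₁) + 1/(A₂E₂) = 1/(1950×102×10³) + 1/(950×45×10³) = 2.842×10⁻⁸ N⁻¹.
P = 0.001267 / 2.842×10⁻⁸ = 44600 N = 44.6 kN.
σ_{brass} = P/A₁ = 44600/1950 = 22.87 MPa, tensile.

σ ≈ 22.9 MPa (tensile)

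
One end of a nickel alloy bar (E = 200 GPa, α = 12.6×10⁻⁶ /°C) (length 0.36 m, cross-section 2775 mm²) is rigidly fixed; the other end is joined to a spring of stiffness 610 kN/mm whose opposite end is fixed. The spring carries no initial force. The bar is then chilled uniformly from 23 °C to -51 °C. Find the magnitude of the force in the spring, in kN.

Free thermal contraction: δ_free = αΔT L = 12.6×10⁻⁶ × 74 × 360 = 0.3357 mm.
With a force P in the spring, the elastic change of the bar is PL/(AE) and that of the spring is P/k; compatibility requires their sum to equal δ_free.
P [ L/(AE) + 1/k ] = δ_free → P [ 360/(2775×200×10³) + 1/(610×10³) ] = 0.3357.
P = 0.3357 / 2.288×10⁻⁶ = 146700 N.

P ≈ 147 kN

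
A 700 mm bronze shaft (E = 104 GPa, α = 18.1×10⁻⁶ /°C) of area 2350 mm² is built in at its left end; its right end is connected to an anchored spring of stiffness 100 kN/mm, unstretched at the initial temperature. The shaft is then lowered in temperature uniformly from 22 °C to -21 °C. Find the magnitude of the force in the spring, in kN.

P ≈ 42.4 kN

If the spring were absent the shaft would shorten by αΔT L = 18.1×10⁻⁶ × 43 × 700 = 0.5448 mm.
With a force P in the spring, the elastic change of the shaft is PL/(AE) and that of the spring is P/k; compatibility requires their sum to equal δ_free.
P [ L/(AE) + 1/k ] = δ_free → P [ 700/(2350×104×10³) + 1/(100×10³) ] = 0.5448.
P = 0.5448 / 1.286×10⁻⁵ = 42350 N.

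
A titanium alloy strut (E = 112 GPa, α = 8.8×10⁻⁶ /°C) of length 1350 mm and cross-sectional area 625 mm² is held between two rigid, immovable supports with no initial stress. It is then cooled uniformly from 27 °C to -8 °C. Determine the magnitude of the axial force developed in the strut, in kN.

P ≈ 21.6 kN (tensile)

With zero net strain, σ = E·αΔT = 112 GPa × 8.8×10⁻⁶ × 35 = 34.5 MPa.
P = AEαΔT = 625 × 112×10³ × 8.8×10⁻⁶ × 35 = 21.56 kN (tensile).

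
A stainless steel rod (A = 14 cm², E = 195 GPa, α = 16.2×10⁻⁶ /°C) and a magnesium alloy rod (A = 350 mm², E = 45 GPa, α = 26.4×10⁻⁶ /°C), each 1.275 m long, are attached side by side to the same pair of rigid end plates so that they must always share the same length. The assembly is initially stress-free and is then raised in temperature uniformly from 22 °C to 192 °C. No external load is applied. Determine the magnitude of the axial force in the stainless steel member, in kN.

Both members must finish at the same length. With the larger α, the magnesium alloy tends to over-expand; the plates restrain it, putting the magnesium alloy in compression and the stainless steel in tension. With no external load the two internal forces are equal and opposite, magnitude P.
Setting the final lengths equal and cancelling L: (α₁ − α₂)ΔT = P/(A₁E₁) + P/(A₂E₂).
|α₁ − α₂|·ΔT = 10.2×10⁻⁶ × 170 = 0.001734.
1/(A₁E₁) + 1/(A₂E₂) = 1/(1400×195×10³) + 1/(350×45×10³) = 6.716×10⁻⁸ N⁻¹.
So P = 0.001734 / 6.716×10⁻⁸ = 25.82 kN.

P ≈ 25.8 kN (tensile in the stainless steel)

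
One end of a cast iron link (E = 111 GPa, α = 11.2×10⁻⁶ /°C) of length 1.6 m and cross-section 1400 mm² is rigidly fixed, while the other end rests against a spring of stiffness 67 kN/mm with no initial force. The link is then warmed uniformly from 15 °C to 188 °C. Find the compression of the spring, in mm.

Free thermal expansion: δ_free = αΔT L = 11.2×10⁻⁶ × 173 × 1600 = 3.1 mm.
Let P be the compressive force at the spring. The link shortens elastically by PL/(AE) and the spring compresses by P/k; together these equal δ_free.
P [ L/(AE) + 1/k ] = δ_free → P [ 1600/(1400×111×10³) + 1/(67×10³) ] = 3.1.
P = 3.1 / 2.522×10⁻⁵ = 122900 N.
Spring compression = P/k = 122900/(67×10³) = 1.835 mm.

δ ≈ 1.83 mm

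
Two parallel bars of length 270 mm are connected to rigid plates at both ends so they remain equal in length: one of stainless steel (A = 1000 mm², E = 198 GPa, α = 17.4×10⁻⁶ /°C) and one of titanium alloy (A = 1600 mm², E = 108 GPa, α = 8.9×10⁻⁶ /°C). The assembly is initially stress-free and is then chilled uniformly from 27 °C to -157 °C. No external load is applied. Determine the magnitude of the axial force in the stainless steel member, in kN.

P ≈ 144 kN (tensile in the stainless steel)

Both members must finish at the same length. With the larger α, the stainless steel tends to over-contract; the plates restrain it, putting the stainless steel in tension and the titanium alloy in compression. With no external load the two internal forces are equal and opposite, magnitude P.
Compatibility of the two members (thermal + elastic change equal): (α₁ − α₂)ΔT = P·[1/(A₁E₁) + 1/(A₂E₂)].
|α₁ − α₂|·ΔT = 8.5×10⁻⁶ × 184 = 0.001564.
1/(A₁E₁) + 1/(A₂E₂) = 1/(1000×198×10³) + 1/(1600×108×10³) = 1.084×10⁻⁸ N⁻¹.
So P = 0.001564 / 1.084×10⁻⁸ = 144.3 kN.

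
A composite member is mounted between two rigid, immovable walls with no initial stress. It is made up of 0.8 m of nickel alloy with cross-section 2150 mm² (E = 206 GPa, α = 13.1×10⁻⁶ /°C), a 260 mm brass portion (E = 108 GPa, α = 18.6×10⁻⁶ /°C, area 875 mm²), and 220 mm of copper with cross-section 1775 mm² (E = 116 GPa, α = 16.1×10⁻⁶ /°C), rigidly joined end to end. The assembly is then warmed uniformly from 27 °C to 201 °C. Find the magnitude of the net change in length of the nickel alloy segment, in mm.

If the supports were absent, the total length change would be Σ αᵢΔT Lᵢ = 13.1×10⁻⁶×174×800 + 18.6×10⁻⁶×174×260 + 16.1×10⁻⁶×174×220 = 3.281 mm.
The walls prevent any net length change, so an axial force P (same in every segment) develops. Compatibility: P · Σ Lᵢ/(AᵢEᵢ) = δ_free.
The series flexibility is Σ Lᵢ/(AᵢEᵢ) = 800/(2150×206×10³) + 260/(875×108×10³) + 220/(1775×116×10³) = 5.626×10⁻⁶ mm/N.
P = 3.281 / 5.626×10⁻⁶ = 583200 N = 583.2 kN, compressive.
For the nickel alloy segment, free thermal change = 13.1×10⁻⁶×174×800 = 1.824 mm and elastic change from P = 583200×800/(2150×206×10³) = 1.053 mm; these oppose, so the net change is 0.77 mm (segment lengthens).

|ΔL| ≈ 0.77 mm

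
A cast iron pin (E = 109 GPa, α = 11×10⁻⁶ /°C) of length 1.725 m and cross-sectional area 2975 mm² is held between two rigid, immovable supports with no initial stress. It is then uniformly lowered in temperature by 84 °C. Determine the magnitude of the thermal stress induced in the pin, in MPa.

With length fixed, the mechanical strain must cancel the thermal strain αΔT = 11×10⁻⁶ × 84 = 924×10⁻⁶.
Hence σ = E·αΔT = 109×10³ × 924×10⁻⁶ = 100.7 MPa, tensile.

σ ≈ 101 MPa (tensile)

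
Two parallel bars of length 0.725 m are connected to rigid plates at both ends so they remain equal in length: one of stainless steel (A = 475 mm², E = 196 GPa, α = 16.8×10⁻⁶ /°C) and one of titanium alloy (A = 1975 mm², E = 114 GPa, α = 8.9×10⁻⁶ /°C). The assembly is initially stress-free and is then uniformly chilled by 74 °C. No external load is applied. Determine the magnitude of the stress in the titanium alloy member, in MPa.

Equilibrium of a rigid end plate with no external load gives equal and opposite internal forces ±P in the two members. Since α_{stainless steel} > α_{titanium alloy}, cooling drives the stainless steel into tension and the titanium alloy into compression.
Compatibility of the two members (thermal + elastic change equal): (α₁ − α₂)ΔT = P·[1/(A₁E₁) + 1/(A₂E₂)].
|α₁ − α₂|·ΔT = 7.9×10⁻⁶ × 74 = 0.0005846.
1/(A₁E₁) + 1/(A₂E₂) = 1/(475×196×10³) + 1/(1975×114×10³) = 1.518×10⁻⁸ N⁻¹.
So P = 0.0005846 / 1.518×10⁻⁸ = 38.5 kN.
σ_{titanium alloy} = P/A₂ = 38500/1975 = 19.5 MPa, compressive.

σ ≈ 19.5 MPa (compressive)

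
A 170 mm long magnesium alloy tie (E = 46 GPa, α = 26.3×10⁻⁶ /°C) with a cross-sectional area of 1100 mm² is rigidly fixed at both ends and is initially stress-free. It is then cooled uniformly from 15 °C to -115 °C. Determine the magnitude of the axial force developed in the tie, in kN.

The ends cannot move, so σ = EαΔT = 46×10³ × 26.3×10⁻⁶ × 130 = 157.3 MPa.
P = AEαΔT = 1100 × 46×10³ × 26.3×10⁻⁶ × 130 = 173 kN (tensile).

P ≈ 173 kN (tensile)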